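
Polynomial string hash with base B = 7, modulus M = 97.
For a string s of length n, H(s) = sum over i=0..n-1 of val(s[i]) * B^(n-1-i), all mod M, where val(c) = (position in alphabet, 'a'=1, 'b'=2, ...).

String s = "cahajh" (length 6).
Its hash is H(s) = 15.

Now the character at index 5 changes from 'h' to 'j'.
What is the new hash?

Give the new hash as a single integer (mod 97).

val('h') = 8, val('j') = 10
Position k = 5, exponent = n-1-k = 0
B^0 mod M = 7^0 mod 97 = 1
Delta = (10 - 8) * 1 mod 97 = 2
New hash = (15 + 2) mod 97 = 17

Answer: 17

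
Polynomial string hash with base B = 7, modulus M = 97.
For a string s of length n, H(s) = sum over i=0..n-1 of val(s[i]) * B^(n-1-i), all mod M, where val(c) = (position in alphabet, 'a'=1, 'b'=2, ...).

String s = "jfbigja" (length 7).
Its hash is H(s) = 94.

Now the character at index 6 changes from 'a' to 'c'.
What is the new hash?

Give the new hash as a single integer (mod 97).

val('a') = 1, val('c') = 3
Position k = 6, exponent = n-1-k = 0
B^0 mod M = 7^0 mod 97 = 1
Delta = (3 - 1) * 1 mod 97 = 2
New hash = (94 + 2) mod 97 = 96

Answer: 96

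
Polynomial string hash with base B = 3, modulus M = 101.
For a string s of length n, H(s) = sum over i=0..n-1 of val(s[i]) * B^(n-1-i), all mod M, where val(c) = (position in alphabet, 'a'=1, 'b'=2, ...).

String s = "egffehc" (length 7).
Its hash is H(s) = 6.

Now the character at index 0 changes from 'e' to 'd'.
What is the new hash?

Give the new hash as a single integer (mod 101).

val('e') = 5, val('d') = 4
Position k = 0, exponent = n-1-k = 6
B^6 mod M = 3^6 mod 101 = 22
Delta = (4 - 5) * 22 mod 101 = 79
New hash = (6 + 79) mod 101 = 85

Answer: 85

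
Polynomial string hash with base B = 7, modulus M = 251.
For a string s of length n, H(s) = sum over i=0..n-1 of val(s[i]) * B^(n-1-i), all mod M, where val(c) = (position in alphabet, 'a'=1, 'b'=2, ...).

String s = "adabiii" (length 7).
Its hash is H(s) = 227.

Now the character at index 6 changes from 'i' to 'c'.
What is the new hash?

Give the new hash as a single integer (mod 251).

Answer: 221

Derivation:
val('i') = 9, val('c') = 3
Position k = 6, exponent = n-1-k = 0
B^0 mod M = 7^0 mod 251 = 1
Delta = (3 - 9) * 1 mod 251 = 245
New hash = (227 + 245) mod 251 = 221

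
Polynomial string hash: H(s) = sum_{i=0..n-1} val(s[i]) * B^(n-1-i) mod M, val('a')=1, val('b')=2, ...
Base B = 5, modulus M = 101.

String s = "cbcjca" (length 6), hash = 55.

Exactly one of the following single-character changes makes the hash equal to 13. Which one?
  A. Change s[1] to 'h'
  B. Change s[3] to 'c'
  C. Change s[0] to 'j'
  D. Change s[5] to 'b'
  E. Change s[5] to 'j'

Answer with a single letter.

Option A: s[1]='b'->'h', delta=(8-2)*5^4 mod 101 = 13, hash=55+13 mod 101 = 68
Option B: s[3]='j'->'c', delta=(3-10)*5^2 mod 101 = 27, hash=55+27 mod 101 = 82
Option C: s[0]='c'->'j', delta=(10-3)*5^5 mod 101 = 59, hash=55+59 mod 101 = 13 <-- target
Option D: s[5]='a'->'b', delta=(2-1)*5^0 mod 101 = 1, hash=55+1 mod 101 = 56
Option E: s[5]='a'->'j', delta=(10-1)*5^0 mod 101 = 9, hash=55+9 mod 101 = 64

Answer: C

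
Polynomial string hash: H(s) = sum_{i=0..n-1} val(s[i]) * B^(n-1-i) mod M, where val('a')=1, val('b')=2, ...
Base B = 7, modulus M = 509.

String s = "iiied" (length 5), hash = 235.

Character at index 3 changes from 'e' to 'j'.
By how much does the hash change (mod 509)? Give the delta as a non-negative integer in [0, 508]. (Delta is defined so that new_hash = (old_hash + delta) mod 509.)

Answer: 35

Derivation:
Delta formula: (val(new) - val(old)) * B^(n-1-k) mod M
  val('j') - val('e') = 10 - 5 = 5
  B^(n-1-k) = 7^1 mod 509 = 7
  Delta = 5 * 7 mod 509 = 35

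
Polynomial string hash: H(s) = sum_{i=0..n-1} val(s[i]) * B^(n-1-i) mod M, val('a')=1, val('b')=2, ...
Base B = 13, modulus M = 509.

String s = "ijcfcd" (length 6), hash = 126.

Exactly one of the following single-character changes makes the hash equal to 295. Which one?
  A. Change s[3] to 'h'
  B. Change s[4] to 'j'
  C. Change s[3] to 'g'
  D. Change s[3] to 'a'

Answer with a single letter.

Answer: C

Derivation:
Option A: s[3]='f'->'h', delta=(8-6)*13^2 mod 509 = 338, hash=126+338 mod 509 = 464
Option B: s[4]='c'->'j', delta=(10-3)*13^1 mod 509 = 91, hash=126+91 mod 509 = 217
Option C: s[3]='f'->'g', delta=(7-6)*13^2 mod 509 = 169, hash=126+169 mod 509 = 295 <-- target
Option D: s[3]='f'->'a', delta=(1-6)*13^2 mod 509 = 173, hash=126+173 mod 509 = 299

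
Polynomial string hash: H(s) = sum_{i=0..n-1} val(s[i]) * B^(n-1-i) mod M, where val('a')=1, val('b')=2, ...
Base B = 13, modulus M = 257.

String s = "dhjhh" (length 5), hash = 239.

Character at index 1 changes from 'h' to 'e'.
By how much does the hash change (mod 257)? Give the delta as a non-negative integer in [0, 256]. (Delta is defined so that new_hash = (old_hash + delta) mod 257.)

Answer: 91

Derivation:
Delta formula: (val(new) - val(old)) * B^(n-1-k) mod M
  val('e') - val('h') = 5 - 8 = -3
  B^(n-1-k) = 13^3 mod 257 = 141
  Delta = -3 * 141 mod 257 = 91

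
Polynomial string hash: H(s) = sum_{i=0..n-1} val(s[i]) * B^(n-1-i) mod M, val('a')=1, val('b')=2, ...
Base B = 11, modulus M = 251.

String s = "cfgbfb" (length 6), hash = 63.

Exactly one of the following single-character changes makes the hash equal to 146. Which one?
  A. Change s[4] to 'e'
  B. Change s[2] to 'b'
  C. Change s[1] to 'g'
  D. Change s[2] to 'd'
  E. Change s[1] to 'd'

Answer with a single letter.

Answer: C

Derivation:
Option A: s[4]='f'->'e', delta=(5-6)*11^1 mod 251 = 240, hash=63+240 mod 251 = 52
Option B: s[2]='g'->'b', delta=(2-7)*11^3 mod 251 = 122, hash=63+122 mod 251 = 185
Option C: s[1]='f'->'g', delta=(7-6)*11^4 mod 251 = 83, hash=63+83 mod 251 = 146 <-- target
Option D: s[2]='g'->'d', delta=(4-7)*11^3 mod 251 = 23, hash=63+23 mod 251 = 86
Option E: s[1]='f'->'d', delta=(4-6)*11^4 mod 251 = 85, hash=63+85 mod 251 = 148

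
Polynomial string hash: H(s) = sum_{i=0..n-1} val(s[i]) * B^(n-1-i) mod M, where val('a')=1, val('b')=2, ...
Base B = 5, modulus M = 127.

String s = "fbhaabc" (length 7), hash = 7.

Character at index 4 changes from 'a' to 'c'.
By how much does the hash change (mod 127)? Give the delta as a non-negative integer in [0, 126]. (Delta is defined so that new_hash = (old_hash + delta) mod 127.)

Delta formula: (val(new) - val(old)) * B^(n-1-k) mod M
  val('c') - val('a') = 3 - 1 = 2
  B^(n-1-k) = 5^2 mod 127 = 25
  Delta = 2 * 25 mod 127 = 50

Answer: 50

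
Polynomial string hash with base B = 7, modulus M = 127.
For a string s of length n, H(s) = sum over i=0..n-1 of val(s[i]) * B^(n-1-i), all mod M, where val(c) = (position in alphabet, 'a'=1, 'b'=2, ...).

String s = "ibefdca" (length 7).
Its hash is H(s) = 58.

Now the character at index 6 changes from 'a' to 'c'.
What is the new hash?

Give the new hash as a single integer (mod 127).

Answer: 60

Derivation:
val('a') = 1, val('c') = 3
Position k = 6, exponent = n-1-k = 0
B^0 mod M = 7^0 mod 127 = 1
Delta = (3 - 1) * 1 mod 127 = 2
New hash = (58 + 2) mod 127 = 60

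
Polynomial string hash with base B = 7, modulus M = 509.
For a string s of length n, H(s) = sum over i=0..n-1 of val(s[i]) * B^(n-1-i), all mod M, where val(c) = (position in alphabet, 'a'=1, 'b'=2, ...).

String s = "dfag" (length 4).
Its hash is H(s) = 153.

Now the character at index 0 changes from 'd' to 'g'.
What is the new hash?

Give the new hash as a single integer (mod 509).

val('d') = 4, val('g') = 7
Position k = 0, exponent = n-1-k = 3
B^3 mod M = 7^3 mod 509 = 343
Delta = (7 - 4) * 343 mod 509 = 11
New hash = (153 + 11) mod 509 = 164

Answer: 164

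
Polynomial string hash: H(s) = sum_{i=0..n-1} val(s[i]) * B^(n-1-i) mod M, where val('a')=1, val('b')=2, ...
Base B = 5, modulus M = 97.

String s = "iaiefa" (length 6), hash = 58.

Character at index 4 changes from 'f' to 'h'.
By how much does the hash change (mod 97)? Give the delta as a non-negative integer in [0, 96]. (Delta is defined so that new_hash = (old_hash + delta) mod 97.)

Answer: 10

Derivation:
Delta formula: (val(new) - val(old)) * B^(n-1-k) mod M
  val('h') - val('f') = 8 - 6 = 2
  B^(n-1-k) = 5^1 mod 97 = 5
  Delta = 2 * 5 mod 97 = 10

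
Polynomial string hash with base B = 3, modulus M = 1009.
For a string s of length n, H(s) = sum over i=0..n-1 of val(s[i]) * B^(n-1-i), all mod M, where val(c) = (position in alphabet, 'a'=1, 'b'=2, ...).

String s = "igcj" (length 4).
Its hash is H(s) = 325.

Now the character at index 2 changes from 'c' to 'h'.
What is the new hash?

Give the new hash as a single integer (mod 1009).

val('c') = 3, val('h') = 8
Position k = 2, exponent = n-1-k = 1
B^1 mod M = 3^1 mod 1009 = 3
Delta = (8 - 3) * 3 mod 1009 = 15
New hash = (325 + 15) mod 1009 = 340

Answer: 340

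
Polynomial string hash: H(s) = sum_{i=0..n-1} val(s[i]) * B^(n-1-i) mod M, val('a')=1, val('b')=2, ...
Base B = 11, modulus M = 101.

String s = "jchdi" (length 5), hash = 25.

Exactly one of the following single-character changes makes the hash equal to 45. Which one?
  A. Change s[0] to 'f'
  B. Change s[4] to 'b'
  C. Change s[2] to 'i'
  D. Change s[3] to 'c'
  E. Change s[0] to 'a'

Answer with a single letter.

Option A: s[0]='j'->'f', delta=(6-10)*11^4 mod 101 = 16, hash=25+16 mod 101 = 41
Option B: s[4]='i'->'b', delta=(2-9)*11^0 mod 101 = 94, hash=25+94 mod 101 = 18
Option C: s[2]='h'->'i', delta=(9-8)*11^2 mod 101 = 20, hash=25+20 mod 101 = 45 <-- target
Option D: s[3]='d'->'c', delta=(3-4)*11^1 mod 101 = 90, hash=25+90 mod 101 = 14
Option E: s[0]='j'->'a', delta=(1-10)*11^4 mod 101 = 36, hash=25+36 mod 101 = 61

Answer: C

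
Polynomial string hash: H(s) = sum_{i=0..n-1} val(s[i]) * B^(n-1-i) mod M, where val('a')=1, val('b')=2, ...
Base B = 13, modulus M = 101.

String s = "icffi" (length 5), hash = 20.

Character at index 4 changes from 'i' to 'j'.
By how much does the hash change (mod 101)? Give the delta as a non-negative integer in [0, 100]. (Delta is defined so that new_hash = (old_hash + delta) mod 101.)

Delta formula: (val(new) - val(old)) * B^(n-1-k) mod M
  val('j') - val('i') = 10 - 9 = 1
  B^(n-1-k) = 13^0 mod 101 = 1
  Delta = 1 * 1 mod 101 = 1

Answer: 1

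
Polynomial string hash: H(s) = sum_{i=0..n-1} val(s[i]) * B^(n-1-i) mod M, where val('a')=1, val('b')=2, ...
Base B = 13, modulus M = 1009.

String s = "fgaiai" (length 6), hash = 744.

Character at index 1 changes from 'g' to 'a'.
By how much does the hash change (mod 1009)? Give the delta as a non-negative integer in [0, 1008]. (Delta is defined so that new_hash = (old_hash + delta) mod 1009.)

Answer: 164

Derivation:
Delta formula: (val(new) - val(old)) * B^(n-1-k) mod M
  val('a') - val('g') = 1 - 7 = -6
  B^(n-1-k) = 13^4 mod 1009 = 309
  Delta = -6 * 309 mod 1009 = 164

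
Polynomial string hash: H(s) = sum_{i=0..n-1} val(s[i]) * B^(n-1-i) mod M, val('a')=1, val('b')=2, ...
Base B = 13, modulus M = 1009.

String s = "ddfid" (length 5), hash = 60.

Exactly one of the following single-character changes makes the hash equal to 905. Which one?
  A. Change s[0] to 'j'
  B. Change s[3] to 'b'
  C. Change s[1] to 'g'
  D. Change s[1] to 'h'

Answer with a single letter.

Answer: A

Derivation:
Option A: s[0]='d'->'j', delta=(10-4)*13^4 mod 1009 = 845, hash=60+845 mod 1009 = 905 <-- target
Option B: s[3]='i'->'b', delta=(2-9)*13^1 mod 1009 = 918, hash=60+918 mod 1009 = 978
Option C: s[1]='d'->'g', delta=(7-4)*13^3 mod 1009 = 537, hash=60+537 mod 1009 = 597
Option D: s[1]='d'->'h', delta=(8-4)*13^3 mod 1009 = 716, hash=60+716 mod 1009 = 776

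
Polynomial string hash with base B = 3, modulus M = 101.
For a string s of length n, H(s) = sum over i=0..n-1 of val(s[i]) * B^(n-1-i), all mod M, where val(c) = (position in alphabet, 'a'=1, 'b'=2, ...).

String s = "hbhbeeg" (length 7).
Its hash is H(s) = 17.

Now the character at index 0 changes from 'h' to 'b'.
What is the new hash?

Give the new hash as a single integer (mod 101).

val('h') = 8, val('b') = 2
Position k = 0, exponent = n-1-k = 6
B^6 mod M = 3^6 mod 101 = 22
Delta = (2 - 8) * 22 mod 101 = 70
New hash = (17 + 70) mod 101 = 87

Answer: 87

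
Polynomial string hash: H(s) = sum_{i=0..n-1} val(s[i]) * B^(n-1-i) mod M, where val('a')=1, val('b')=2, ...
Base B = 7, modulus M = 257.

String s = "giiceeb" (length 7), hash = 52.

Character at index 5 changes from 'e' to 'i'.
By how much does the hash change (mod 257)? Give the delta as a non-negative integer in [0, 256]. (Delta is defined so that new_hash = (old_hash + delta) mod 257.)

Delta formula: (val(new) - val(old)) * B^(n-1-k) mod M
  val('i') - val('e') = 9 - 5 = 4
  B^(n-1-k) = 7^1 mod 257 = 7
  Delta = 4 * 7 mod 257 = 28

Answer: 28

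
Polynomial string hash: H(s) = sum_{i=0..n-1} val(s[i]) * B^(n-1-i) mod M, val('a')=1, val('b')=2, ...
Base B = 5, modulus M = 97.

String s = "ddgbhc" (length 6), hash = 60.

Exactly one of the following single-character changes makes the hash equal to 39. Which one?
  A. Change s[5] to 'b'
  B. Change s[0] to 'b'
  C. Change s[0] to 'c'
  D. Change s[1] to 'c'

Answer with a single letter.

Option A: s[5]='c'->'b', delta=(2-3)*5^0 mod 97 = 96, hash=60+96 mod 97 = 59
Option B: s[0]='d'->'b', delta=(2-4)*5^5 mod 97 = 55, hash=60+55 mod 97 = 18
Option C: s[0]='d'->'c', delta=(3-4)*5^5 mod 97 = 76, hash=60+76 mod 97 = 39 <-- target
Option D: s[1]='d'->'c', delta=(3-4)*5^4 mod 97 = 54, hash=60+54 mod 97 = 17

Answer: C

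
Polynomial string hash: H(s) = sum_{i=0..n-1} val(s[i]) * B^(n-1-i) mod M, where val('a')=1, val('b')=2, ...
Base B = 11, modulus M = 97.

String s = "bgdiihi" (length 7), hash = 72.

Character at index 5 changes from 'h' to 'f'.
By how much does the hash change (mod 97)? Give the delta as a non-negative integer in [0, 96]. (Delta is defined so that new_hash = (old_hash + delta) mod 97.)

Answer: 75

Derivation:
Delta formula: (val(new) - val(old)) * B^(n-1-k) mod M
  val('f') - val('h') = 6 - 8 = -2
  B^(n-1-k) = 11^1 mod 97 = 11
  Delta = -2 * 11 mod 97 = 75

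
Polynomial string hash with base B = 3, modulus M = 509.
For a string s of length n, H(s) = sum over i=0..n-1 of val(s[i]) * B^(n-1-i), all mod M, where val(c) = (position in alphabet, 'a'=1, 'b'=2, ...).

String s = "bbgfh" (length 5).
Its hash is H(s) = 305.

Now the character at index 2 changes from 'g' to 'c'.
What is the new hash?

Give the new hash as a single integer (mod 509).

Answer: 269

Derivation:
val('g') = 7, val('c') = 3
Position k = 2, exponent = n-1-k = 2
B^2 mod M = 3^2 mod 509 = 9
Delta = (3 - 7) * 9 mod 509 = 473
New hash = (305 + 473) mod 509 = 269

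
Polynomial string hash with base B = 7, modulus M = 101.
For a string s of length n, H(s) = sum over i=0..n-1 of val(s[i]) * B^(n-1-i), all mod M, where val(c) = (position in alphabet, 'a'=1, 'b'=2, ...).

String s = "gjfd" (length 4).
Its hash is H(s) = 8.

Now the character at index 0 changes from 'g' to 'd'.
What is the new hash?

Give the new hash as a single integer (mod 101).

Answer: 90

Derivation:
val('g') = 7, val('d') = 4
Position k = 0, exponent = n-1-k = 3
B^3 mod M = 7^3 mod 101 = 40
Delta = (4 - 7) * 40 mod 101 = 82
New hash = (8 + 82) mod 101 = 90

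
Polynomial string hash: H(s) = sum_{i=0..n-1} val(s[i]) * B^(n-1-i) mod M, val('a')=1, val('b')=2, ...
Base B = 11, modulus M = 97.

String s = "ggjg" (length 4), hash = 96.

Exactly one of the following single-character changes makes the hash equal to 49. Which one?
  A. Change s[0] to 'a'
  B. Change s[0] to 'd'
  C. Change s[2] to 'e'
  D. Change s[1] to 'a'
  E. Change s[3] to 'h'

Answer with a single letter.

Option A: s[0]='g'->'a', delta=(1-7)*11^3 mod 97 = 65, hash=96+65 mod 97 = 64
Option B: s[0]='g'->'d', delta=(4-7)*11^3 mod 97 = 81, hash=96+81 mod 97 = 80
Option C: s[2]='j'->'e', delta=(5-10)*11^1 mod 97 = 42, hash=96+42 mod 97 = 41
Option D: s[1]='g'->'a', delta=(1-7)*11^2 mod 97 = 50, hash=96+50 mod 97 = 49 <-- target
Option E: s[3]='g'->'h', delta=(8-7)*11^0 mod 97 = 1, hash=96+1 mod 97 = 0

Answer: D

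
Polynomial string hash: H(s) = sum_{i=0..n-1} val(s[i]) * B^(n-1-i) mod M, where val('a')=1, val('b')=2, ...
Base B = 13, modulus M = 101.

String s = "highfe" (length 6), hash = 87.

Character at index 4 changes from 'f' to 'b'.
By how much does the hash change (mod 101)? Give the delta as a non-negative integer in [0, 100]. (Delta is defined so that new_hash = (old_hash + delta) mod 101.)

Answer: 49

Derivation:
Delta formula: (val(new) - val(old)) * B^(n-1-k) mod M
  val('b') - val('f') = 2 - 6 = -4
  B^(n-1-k) = 13^1 mod 101 = 13
  Delta = -4 * 13 mod 101 = 49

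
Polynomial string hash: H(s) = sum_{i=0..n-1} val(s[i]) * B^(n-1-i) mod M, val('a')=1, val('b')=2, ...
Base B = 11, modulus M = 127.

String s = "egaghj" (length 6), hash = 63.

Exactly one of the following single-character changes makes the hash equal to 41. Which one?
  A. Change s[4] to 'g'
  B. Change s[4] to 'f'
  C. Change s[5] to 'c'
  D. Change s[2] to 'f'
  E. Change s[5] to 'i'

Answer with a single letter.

Option A: s[4]='h'->'g', delta=(7-8)*11^1 mod 127 = 116, hash=63+116 mod 127 = 52
Option B: s[4]='h'->'f', delta=(6-8)*11^1 mod 127 = 105, hash=63+105 mod 127 = 41 <-- target
Option C: s[5]='j'->'c', delta=(3-10)*11^0 mod 127 = 120, hash=63+120 mod 127 = 56
Option D: s[2]='a'->'f', delta=(6-1)*11^3 mod 127 = 51, hash=63+51 mod 127 = 114
Option E: s[5]='j'->'i', delta=(9-10)*11^0 mod 127 = 126, hash=63+126 mod 127 = 62

Answer: B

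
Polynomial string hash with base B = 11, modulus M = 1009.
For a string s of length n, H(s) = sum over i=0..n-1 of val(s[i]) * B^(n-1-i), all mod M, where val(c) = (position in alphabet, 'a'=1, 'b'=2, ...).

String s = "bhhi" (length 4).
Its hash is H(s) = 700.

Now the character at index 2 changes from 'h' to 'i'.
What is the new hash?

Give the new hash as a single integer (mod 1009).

Answer: 711

Derivation:
val('h') = 8, val('i') = 9
Position k = 2, exponent = n-1-k = 1
B^1 mod M = 11^1 mod 1009 = 11
Delta = (9 - 8) * 11 mod 1009 = 11
New hash = (700 + 11) mod 1009 = 711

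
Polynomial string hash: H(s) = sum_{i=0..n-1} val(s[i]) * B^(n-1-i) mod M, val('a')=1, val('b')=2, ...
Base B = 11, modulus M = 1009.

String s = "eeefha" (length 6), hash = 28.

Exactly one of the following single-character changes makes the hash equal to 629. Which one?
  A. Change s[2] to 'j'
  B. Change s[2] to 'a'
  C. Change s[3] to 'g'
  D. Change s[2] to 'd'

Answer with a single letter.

Answer: A

Derivation:
Option A: s[2]='e'->'j', delta=(10-5)*11^3 mod 1009 = 601, hash=28+601 mod 1009 = 629 <-- target
Option B: s[2]='e'->'a', delta=(1-5)*11^3 mod 1009 = 730, hash=28+730 mod 1009 = 758
Option C: s[3]='f'->'g', delta=(7-6)*11^2 mod 1009 = 121, hash=28+121 mod 1009 = 149
Option D: s[2]='e'->'d', delta=(4-5)*11^3 mod 1009 = 687, hash=28+687 mod 1009 = 715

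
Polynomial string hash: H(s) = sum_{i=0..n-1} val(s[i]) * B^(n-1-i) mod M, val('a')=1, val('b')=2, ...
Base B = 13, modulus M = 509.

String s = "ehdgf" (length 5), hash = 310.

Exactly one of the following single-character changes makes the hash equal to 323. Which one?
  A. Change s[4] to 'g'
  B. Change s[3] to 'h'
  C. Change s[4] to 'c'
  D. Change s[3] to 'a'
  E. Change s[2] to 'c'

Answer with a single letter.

Answer: B

Derivation:
Option A: s[4]='f'->'g', delta=(7-6)*13^0 mod 509 = 1, hash=310+1 mod 509 = 311
Option B: s[3]='g'->'h', delta=(8-7)*13^1 mod 509 = 13, hash=310+13 mod 509 = 323 <-- target
Option C: s[4]='f'->'c', delta=(3-6)*13^0 mod 509 = 506, hash=310+506 mod 509 = 307
Option D: s[3]='g'->'a', delta=(1-7)*13^1 mod 509 = 431, hash=310+431 mod 509 = 232
Option E: s[2]='d'->'c', delta=(3-4)*13^2 mod 509 = 340, hash=310+340 mod 509 = 141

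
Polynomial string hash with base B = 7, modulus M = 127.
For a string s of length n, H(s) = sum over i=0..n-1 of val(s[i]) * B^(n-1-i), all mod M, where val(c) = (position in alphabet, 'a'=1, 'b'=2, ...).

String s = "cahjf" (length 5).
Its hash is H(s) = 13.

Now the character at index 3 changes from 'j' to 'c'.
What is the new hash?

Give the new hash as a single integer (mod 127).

val('j') = 10, val('c') = 3
Position k = 3, exponent = n-1-k = 1
B^1 mod M = 7^1 mod 127 = 7
Delta = (3 - 10) * 7 mod 127 = 78
New hash = (13 + 78) mod 127 = 91

Answer: 91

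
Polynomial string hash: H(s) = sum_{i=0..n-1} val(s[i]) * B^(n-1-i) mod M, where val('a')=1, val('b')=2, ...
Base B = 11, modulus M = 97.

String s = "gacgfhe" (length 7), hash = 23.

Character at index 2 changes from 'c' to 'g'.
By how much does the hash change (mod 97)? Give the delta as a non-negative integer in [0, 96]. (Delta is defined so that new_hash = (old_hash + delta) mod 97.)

Delta formula: (val(new) - val(old)) * B^(n-1-k) mod M
  val('g') - val('c') = 7 - 3 = 4
  B^(n-1-k) = 11^4 mod 97 = 91
  Delta = 4 * 91 mod 97 = 73

Answer: 73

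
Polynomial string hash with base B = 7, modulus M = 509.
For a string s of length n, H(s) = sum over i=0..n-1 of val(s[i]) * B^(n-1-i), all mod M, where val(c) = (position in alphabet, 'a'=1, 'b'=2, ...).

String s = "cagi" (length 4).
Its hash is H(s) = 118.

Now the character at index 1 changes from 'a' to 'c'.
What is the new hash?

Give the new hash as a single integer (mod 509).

val('a') = 1, val('c') = 3
Position k = 1, exponent = n-1-k = 2
B^2 mod M = 7^2 mod 509 = 49
Delta = (3 - 1) * 49 mod 509 = 98
New hash = (118 + 98) mod 509 = 216

Answer: 216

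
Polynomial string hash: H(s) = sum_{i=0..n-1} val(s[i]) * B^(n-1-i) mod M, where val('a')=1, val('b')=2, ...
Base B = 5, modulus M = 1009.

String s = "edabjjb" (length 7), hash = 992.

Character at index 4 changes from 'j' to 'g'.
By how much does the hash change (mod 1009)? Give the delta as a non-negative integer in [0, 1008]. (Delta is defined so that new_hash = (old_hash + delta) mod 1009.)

Delta formula: (val(new) - val(old)) * B^(n-1-k) mod M
  val('g') - val('j') = 7 - 10 = -3
  B^(n-1-k) = 5^2 mod 1009 = 25
  Delta = -3 * 25 mod 1009 = 934

Answer: 934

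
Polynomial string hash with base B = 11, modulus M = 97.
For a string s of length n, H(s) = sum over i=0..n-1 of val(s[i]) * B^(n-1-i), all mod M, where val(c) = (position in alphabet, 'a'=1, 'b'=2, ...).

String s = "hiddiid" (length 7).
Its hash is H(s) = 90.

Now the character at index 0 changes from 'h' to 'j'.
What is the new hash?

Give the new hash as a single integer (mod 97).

val('h') = 8, val('j') = 10
Position k = 0, exponent = n-1-k = 6
B^6 mod M = 11^6 mod 97 = 50
Delta = (10 - 8) * 50 mod 97 = 3
New hash = (90 + 3) mod 97 = 93

Answer: 93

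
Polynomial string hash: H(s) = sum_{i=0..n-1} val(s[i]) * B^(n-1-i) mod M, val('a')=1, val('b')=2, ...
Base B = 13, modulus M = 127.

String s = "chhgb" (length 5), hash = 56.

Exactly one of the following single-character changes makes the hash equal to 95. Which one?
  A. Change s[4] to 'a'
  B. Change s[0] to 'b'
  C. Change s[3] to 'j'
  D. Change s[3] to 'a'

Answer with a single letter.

Answer: C

Derivation:
Option A: s[4]='b'->'a', delta=(1-2)*13^0 mod 127 = 126, hash=56+126 mod 127 = 55
Option B: s[0]='c'->'b', delta=(2-3)*13^4 mod 127 = 14, hash=56+14 mod 127 = 70
Option C: s[3]='g'->'j', delta=(10-7)*13^1 mod 127 = 39, hash=56+39 mod 127 = 95 <-- target
Option D: s[3]='g'->'a', delta=(1-7)*13^1 mod 127 = 49, hash=56+49 mod 127 = 105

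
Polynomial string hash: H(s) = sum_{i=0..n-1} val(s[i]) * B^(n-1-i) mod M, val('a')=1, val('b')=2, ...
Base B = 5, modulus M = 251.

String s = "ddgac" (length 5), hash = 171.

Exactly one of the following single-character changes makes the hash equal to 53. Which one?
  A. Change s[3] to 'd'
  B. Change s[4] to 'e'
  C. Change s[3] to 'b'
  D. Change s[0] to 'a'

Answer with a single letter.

Answer: D

Derivation:
Option A: s[3]='a'->'d', delta=(4-1)*5^1 mod 251 = 15, hash=171+15 mod 251 = 186
Option B: s[4]='c'->'e', delta=(5-3)*5^0 mod 251 = 2, hash=171+2 mod 251 = 173
Option C: s[3]='a'->'b', delta=(2-1)*5^1 mod 251 = 5, hash=171+5 mod 251 = 176
Option D: s[0]='d'->'a', delta=(1-4)*5^4 mod 251 = 133, hash=171+133 mod 251 = 53 <-- target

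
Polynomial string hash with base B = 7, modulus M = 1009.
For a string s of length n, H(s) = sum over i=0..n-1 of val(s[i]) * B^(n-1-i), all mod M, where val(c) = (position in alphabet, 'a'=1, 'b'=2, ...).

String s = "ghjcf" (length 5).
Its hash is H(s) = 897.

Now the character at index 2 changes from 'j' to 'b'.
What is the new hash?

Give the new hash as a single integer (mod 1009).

val('j') = 10, val('b') = 2
Position k = 2, exponent = n-1-k = 2
B^2 mod M = 7^2 mod 1009 = 49
Delta = (2 - 10) * 49 mod 1009 = 617
New hash = (897 + 617) mod 1009 = 505

Answer: 505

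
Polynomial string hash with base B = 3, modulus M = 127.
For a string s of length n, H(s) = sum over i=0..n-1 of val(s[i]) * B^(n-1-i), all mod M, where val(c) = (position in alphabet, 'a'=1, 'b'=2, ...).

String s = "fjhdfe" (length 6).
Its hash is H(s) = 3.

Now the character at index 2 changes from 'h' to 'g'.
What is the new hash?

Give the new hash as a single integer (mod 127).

val('h') = 8, val('g') = 7
Position k = 2, exponent = n-1-k = 3
B^3 mod M = 3^3 mod 127 = 27
Delta = (7 - 8) * 27 mod 127 = 100
New hash = (3 + 100) mod 127 = 103

Answer: 103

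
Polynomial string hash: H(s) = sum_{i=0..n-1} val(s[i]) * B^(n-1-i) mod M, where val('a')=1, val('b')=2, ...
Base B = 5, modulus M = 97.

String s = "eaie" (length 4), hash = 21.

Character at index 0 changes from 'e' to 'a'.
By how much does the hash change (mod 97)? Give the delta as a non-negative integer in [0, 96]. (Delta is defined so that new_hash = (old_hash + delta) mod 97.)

Delta formula: (val(new) - val(old)) * B^(n-1-k) mod M
  val('a') - val('e') = 1 - 5 = -4
  B^(n-1-k) = 5^3 mod 97 = 28
  Delta = -4 * 28 mod 97 = 82

Answer: 82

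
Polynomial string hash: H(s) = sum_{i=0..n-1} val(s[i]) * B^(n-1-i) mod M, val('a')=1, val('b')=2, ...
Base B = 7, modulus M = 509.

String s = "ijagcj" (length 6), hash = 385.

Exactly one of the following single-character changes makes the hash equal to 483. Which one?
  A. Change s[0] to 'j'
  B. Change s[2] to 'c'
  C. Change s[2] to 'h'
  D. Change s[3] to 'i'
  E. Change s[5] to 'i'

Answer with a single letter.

Option A: s[0]='i'->'j', delta=(10-9)*7^5 mod 509 = 10, hash=385+10 mod 509 = 395
Option B: s[2]='a'->'c', delta=(3-1)*7^3 mod 509 = 177, hash=385+177 mod 509 = 53
Option C: s[2]='a'->'h', delta=(8-1)*7^3 mod 509 = 365, hash=385+365 mod 509 = 241
Option D: s[3]='g'->'i', delta=(9-7)*7^2 mod 509 = 98, hash=385+98 mod 509 = 483 <-- target
Option E: s[5]='j'->'i', delta=(9-10)*7^0 mod 509 = 508, hash=385+508 mod 509 = 384

Answer: D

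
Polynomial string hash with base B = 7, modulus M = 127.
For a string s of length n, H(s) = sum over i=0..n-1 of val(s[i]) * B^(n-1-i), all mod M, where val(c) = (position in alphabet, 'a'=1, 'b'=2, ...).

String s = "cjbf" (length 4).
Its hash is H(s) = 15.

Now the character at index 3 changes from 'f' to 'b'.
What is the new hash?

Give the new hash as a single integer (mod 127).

val('f') = 6, val('b') = 2
Position k = 3, exponent = n-1-k = 0
B^0 mod M = 7^0 mod 127 = 1
Delta = (2 - 6) * 1 mod 127 = 123
New hash = (15 + 123) mod 127 = 11

Answer: 11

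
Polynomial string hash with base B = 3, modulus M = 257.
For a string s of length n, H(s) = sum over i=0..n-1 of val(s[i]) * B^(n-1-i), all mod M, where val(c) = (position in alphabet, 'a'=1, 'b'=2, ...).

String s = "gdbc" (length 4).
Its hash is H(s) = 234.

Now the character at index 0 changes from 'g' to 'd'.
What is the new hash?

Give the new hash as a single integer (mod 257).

val('g') = 7, val('d') = 4
Position k = 0, exponent = n-1-k = 3
B^3 mod M = 3^3 mod 257 = 27
Delta = (4 - 7) * 27 mod 257 = 176
New hash = (234 + 176) mod 257 = 153

Answer: 153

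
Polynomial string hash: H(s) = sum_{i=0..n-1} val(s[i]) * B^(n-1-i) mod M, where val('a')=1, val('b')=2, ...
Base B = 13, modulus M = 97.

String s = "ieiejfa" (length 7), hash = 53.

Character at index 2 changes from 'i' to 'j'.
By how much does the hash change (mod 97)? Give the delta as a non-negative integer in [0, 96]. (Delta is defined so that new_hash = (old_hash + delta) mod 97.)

Delta formula: (val(new) - val(old)) * B^(n-1-k) mod M
  val('j') - val('i') = 10 - 9 = 1
  B^(n-1-k) = 13^4 mod 97 = 43
  Delta = 1 * 43 mod 97 = 43

Answer: 43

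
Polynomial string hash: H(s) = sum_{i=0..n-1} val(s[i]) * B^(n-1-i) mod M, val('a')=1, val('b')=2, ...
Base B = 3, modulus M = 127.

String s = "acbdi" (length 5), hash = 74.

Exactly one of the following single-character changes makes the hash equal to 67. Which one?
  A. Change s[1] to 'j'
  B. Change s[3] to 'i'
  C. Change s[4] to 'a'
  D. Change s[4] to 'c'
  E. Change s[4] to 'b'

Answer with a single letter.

Answer: E

Derivation:
Option A: s[1]='c'->'j', delta=(10-3)*3^3 mod 127 = 62, hash=74+62 mod 127 = 9
Option B: s[3]='d'->'i', delta=(9-4)*3^1 mod 127 = 15, hash=74+15 mod 127 = 89
Option C: s[4]='i'->'a', delta=(1-9)*3^0 mod 127 = 119, hash=74+119 mod 127 = 66
Option D: s[4]='i'->'c', delta=(3-9)*3^0 mod 127 = 121, hash=74+121 mod 127 = 68
Option E: s[4]='i'->'b', delta=(2-9)*3^0 mod 127 = 120, hash=74+120 mod 127 = 67 <-- target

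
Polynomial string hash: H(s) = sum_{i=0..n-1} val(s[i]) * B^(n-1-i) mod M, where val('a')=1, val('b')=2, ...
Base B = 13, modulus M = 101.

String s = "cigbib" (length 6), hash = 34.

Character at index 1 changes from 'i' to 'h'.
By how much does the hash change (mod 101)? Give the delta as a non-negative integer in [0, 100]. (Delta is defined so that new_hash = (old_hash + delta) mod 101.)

Delta formula: (val(new) - val(old)) * B^(n-1-k) mod M
  val('h') - val('i') = 8 - 9 = -1
  B^(n-1-k) = 13^4 mod 101 = 79
  Delta = -1 * 79 mod 101 = 22

Answer: 22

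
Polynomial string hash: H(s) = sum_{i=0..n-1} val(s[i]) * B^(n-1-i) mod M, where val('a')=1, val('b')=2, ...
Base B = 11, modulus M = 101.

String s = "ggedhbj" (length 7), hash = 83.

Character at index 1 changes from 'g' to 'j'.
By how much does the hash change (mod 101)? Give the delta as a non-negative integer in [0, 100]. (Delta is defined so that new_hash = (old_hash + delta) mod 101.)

Answer: 70

Derivation:
Delta formula: (val(new) - val(old)) * B^(n-1-k) mod M
  val('j') - val('g') = 10 - 7 = 3
  B^(n-1-k) = 11^5 mod 101 = 57
  Delta = 3 * 57 mod 101 = 70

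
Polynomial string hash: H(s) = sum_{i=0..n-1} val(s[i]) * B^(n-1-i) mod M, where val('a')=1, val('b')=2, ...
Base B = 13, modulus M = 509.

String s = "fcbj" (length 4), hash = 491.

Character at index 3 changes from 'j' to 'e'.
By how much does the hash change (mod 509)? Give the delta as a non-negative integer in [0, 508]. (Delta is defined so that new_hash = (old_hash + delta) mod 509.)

Delta formula: (val(new) - val(old)) * B^(n-1-k) mod M
  val('e') - val('j') = 5 - 10 = -5
  B^(n-1-k) = 13^0 mod 509 = 1
  Delta = -5 * 1 mod 509 = 504

Answer: 504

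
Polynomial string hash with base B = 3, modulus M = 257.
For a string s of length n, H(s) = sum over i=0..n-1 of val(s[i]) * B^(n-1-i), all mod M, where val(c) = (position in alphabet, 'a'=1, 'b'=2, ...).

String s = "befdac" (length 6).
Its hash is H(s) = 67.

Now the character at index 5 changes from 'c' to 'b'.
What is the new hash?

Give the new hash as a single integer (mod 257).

val('c') = 3, val('b') = 2
Position k = 5, exponent = n-1-k = 0
B^0 mod M = 3^0 mod 257 = 1
Delta = (2 - 3) * 1 mod 257 = 256
New hash = (67 + 256) mod 257 = 66

Answer: 66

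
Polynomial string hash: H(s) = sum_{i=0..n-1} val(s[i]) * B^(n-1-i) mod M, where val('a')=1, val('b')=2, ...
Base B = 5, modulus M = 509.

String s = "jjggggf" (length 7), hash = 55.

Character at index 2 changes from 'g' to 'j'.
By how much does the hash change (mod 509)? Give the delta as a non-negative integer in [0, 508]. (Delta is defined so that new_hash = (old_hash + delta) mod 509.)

Answer: 348

Derivation:
Delta formula: (val(new) - val(old)) * B^(n-1-k) mod M
  val('j') - val('g') = 10 - 7 = 3
  B^(n-1-k) = 5^4 mod 509 = 116
  Delta = 3 * 116 mod 509 = 348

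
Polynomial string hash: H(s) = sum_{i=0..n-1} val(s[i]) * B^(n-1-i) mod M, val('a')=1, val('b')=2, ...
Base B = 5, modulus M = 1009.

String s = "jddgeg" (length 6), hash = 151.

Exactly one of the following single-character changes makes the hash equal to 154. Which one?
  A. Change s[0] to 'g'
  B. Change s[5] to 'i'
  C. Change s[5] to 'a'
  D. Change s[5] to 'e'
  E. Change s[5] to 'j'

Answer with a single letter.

Option A: s[0]='j'->'g', delta=(7-10)*5^5 mod 1009 = 715, hash=151+715 mod 1009 = 866
Option B: s[5]='g'->'i', delta=(9-7)*5^0 mod 1009 = 2, hash=151+2 mod 1009 = 153
Option C: s[5]='g'->'a', delta=(1-7)*5^0 mod 1009 = 1003, hash=151+1003 mod 1009 = 145
Option D: s[5]='g'->'e', delta=(5-7)*5^0 mod 1009 = 1007, hash=151+1007 mod 1009 = 149
Option E: s[5]='g'->'j', delta=(10-7)*5^0 mod 1009 = 3, hash=151+3 mod 1009 = 154 <-- target

Answer: E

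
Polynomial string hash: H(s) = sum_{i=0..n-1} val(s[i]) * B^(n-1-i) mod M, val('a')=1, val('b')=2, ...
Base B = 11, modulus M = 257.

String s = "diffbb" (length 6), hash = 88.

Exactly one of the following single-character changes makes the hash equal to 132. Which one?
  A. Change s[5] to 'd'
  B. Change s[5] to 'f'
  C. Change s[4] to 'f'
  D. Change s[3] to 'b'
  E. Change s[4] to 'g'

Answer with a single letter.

Option A: s[5]='b'->'d', delta=(4-2)*11^0 mod 257 = 2, hash=88+2 mod 257 = 90
Option B: s[5]='b'->'f', delta=(6-2)*11^0 mod 257 = 4, hash=88+4 mod 257 = 92
Option C: s[4]='b'->'f', delta=(6-2)*11^1 mod 257 = 44, hash=88+44 mod 257 = 132 <-- target
Option D: s[3]='f'->'b', delta=(2-6)*11^2 mod 257 = 30, hash=88+30 mod 257 = 118
Option E: s[4]='b'->'g', delta=(7-2)*11^1 mod 257 = 55, hash=88+55 mod 257 = 143

Answer: C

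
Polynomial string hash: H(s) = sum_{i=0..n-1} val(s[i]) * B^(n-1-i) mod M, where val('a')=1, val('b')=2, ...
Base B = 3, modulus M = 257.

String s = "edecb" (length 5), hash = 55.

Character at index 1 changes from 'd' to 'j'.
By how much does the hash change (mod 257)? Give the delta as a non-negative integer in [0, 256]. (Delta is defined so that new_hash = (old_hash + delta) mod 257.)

Delta formula: (val(new) - val(old)) * B^(n-1-k) mod M
  val('j') - val('d') = 10 - 4 = 6
  B^(n-1-k) = 3^3 mod 257 = 27
  Delta = 6 * 27 mod 257 = 162

Answer: 162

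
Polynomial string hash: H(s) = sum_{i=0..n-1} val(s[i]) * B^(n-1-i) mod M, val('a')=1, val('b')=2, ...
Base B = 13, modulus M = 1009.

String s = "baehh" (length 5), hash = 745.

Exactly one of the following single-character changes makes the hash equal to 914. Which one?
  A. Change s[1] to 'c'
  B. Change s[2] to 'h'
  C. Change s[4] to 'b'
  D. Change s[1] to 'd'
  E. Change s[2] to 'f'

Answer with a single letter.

Option A: s[1]='a'->'c', delta=(3-1)*13^3 mod 1009 = 358, hash=745+358 mod 1009 = 94
Option B: s[2]='e'->'h', delta=(8-5)*13^2 mod 1009 = 507, hash=745+507 mod 1009 = 243
Option C: s[4]='h'->'b', delta=(2-8)*13^0 mod 1009 = 1003, hash=745+1003 mod 1009 = 739
Option D: s[1]='a'->'d', delta=(4-1)*13^3 mod 1009 = 537, hash=745+537 mod 1009 = 273
Option E: s[2]='e'->'f', delta=(6-5)*13^2 mod 1009 = 169, hash=745+169 mod 1009 = 914 <-- target

Answer: E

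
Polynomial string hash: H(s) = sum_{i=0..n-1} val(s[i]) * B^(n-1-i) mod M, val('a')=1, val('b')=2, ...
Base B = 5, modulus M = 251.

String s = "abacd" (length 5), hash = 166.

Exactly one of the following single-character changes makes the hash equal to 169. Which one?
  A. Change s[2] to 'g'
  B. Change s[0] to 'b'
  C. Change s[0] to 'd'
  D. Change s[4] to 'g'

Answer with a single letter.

Answer: D

Derivation:
Option A: s[2]='a'->'g', delta=(7-1)*5^2 mod 251 = 150, hash=166+150 mod 251 = 65
Option B: s[0]='a'->'b', delta=(2-1)*5^4 mod 251 = 123, hash=166+123 mod 251 = 38
Option C: s[0]='a'->'d', delta=(4-1)*5^4 mod 251 = 118, hash=166+118 mod 251 = 33
Option D: s[4]='d'->'g', delta=(7-4)*5^0 mod 251 = 3, hash=166+3 mod 251 = 169 <-- target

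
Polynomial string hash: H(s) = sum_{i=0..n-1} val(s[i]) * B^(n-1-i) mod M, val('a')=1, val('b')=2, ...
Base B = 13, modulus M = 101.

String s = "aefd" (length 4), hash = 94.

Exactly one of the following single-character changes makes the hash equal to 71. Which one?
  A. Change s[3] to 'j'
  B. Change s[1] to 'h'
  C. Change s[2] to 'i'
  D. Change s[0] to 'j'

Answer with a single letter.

Option A: s[3]='d'->'j', delta=(10-4)*13^0 mod 101 = 6, hash=94+6 mod 101 = 100
Option B: s[1]='e'->'h', delta=(8-5)*13^2 mod 101 = 2, hash=94+2 mod 101 = 96
Option C: s[2]='f'->'i', delta=(9-6)*13^1 mod 101 = 39, hash=94+39 mod 101 = 32
Option D: s[0]='a'->'j', delta=(10-1)*13^3 mod 101 = 78, hash=94+78 mod 101 = 71 <-- target

Answer: D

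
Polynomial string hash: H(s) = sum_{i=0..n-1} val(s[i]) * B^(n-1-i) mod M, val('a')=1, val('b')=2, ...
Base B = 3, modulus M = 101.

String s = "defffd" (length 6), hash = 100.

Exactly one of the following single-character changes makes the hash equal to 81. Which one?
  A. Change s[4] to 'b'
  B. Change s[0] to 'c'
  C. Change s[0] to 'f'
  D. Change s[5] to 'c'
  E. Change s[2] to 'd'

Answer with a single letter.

Option A: s[4]='f'->'b', delta=(2-6)*3^1 mod 101 = 89, hash=100+89 mod 101 = 88
Option B: s[0]='d'->'c', delta=(3-4)*3^5 mod 101 = 60, hash=100+60 mod 101 = 59
Option C: s[0]='d'->'f', delta=(6-4)*3^5 mod 101 = 82, hash=100+82 mod 101 = 81 <-- target
Option D: s[5]='d'->'c', delta=(3-4)*3^0 mod 101 = 100, hash=100+100 mod 101 = 99
Option E: s[2]='f'->'d', delta=(4-6)*3^3 mod 101 = 47, hash=100+47 mod 101 = 46

Answer: C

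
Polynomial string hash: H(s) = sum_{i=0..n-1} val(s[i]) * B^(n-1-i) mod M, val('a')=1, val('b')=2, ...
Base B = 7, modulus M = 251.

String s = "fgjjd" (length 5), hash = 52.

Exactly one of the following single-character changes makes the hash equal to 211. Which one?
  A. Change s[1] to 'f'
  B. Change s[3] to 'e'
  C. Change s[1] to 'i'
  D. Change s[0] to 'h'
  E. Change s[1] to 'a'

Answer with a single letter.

Option A: s[1]='g'->'f', delta=(6-7)*7^3 mod 251 = 159, hash=52+159 mod 251 = 211 <-- target
Option B: s[3]='j'->'e', delta=(5-10)*7^1 mod 251 = 216, hash=52+216 mod 251 = 17
Option C: s[1]='g'->'i', delta=(9-7)*7^3 mod 251 = 184, hash=52+184 mod 251 = 236
Option D: s[0]='f'->'h', delta=(8-6)*7^4 mod 251 = 33, hash=52+33 mod 251 = 85
Option E: s[1]='g'->'a', delta=(1-7)*7^3 mod 251 = 201, hash=52+201 mod 251 = 2

Answer: A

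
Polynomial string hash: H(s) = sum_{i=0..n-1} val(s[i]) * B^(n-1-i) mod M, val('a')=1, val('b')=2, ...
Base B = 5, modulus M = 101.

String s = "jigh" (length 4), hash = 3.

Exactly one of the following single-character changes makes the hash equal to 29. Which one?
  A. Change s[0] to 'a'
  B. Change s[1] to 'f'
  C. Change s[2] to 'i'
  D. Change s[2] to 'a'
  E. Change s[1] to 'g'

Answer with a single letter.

Answer: B

Derivation:
Option A: s[0]='j'->'a', delta=(1-10)*5^3 mod 101 = 87, hash=3+87 mod 101 = 90
Option B: s[1]='i'->'f', delta=(6-9)*5^2 mod 101 = 26, hash=3+26 mod 101 = 29 <-- target
Option C: s[2]='g'->'i', delta=(9-7)*5^1 mod 101 = 10, hash=3+10 mod 101 = 13
Option D: s[2]='g'->'a', delta=(1-7)*5^1 mod 101 = 71, hash=3+71 mod 101 = 74
Option E: s[1]='i'->'g', delta=(7-9)*5^2 mod 101 = 51, hash=3+51 mod 101 = 54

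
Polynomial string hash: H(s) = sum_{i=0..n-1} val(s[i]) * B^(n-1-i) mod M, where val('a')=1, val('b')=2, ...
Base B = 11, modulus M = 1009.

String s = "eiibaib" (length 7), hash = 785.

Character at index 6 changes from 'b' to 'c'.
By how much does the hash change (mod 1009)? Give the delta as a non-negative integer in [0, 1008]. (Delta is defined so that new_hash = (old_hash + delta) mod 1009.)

Answer: 1

Derivation:
Delta formula: (val(new) - val(old)) * B^(n-1-k) mod M
  val('c') - val('b') = 3 - 2 = 1
  B^(n-1-k) = 11^0 mod 1009 = 1
  Delta = 1 * 1 mod 1009 = 1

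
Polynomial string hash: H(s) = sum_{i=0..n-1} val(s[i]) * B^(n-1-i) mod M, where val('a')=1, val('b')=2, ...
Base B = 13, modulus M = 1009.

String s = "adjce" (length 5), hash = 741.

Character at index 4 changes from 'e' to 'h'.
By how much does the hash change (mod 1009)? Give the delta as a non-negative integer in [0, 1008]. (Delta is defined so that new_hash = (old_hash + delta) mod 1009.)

Delta formula: (val(new) - val(old)) * B^(n-1-k) mod M
  val('h') - val('e') = 8 - 5 = 3
  B^(n-1-k) = 13^0 mod 1009 = 1
  Delta = 3 * 1 mod 1009 = 3

Answer: 3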